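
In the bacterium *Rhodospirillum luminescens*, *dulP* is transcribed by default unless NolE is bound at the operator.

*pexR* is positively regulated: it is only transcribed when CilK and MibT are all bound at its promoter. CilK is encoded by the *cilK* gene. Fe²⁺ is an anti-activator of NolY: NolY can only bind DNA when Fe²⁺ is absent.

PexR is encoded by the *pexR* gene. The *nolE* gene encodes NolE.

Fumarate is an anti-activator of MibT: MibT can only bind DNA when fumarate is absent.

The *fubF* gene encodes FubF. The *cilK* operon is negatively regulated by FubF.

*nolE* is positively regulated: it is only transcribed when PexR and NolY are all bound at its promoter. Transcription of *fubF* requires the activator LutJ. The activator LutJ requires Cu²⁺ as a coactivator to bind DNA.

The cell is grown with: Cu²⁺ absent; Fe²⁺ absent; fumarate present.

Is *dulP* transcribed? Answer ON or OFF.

ON

Cu²⁺ is absent, so LutJ is inactive.
Required activator LutJ is absent, so *fubF* is not transcribed.
So FubF is not produced.
With no repressor bound, *cilK* is transcribed.
So CilK is produced and active.
Fumarate is present, so MibT is inactive.
Required activator MibT is absent, so *pexR* is not transcribed.
So PexR is not produced.
Fe²⁺ is absent, so NolY is active.
Required activator PexR is absent, so *nolE* is not transcribed.
So NolE is not produced.
With no repressor bound, *dulP* is transcribed.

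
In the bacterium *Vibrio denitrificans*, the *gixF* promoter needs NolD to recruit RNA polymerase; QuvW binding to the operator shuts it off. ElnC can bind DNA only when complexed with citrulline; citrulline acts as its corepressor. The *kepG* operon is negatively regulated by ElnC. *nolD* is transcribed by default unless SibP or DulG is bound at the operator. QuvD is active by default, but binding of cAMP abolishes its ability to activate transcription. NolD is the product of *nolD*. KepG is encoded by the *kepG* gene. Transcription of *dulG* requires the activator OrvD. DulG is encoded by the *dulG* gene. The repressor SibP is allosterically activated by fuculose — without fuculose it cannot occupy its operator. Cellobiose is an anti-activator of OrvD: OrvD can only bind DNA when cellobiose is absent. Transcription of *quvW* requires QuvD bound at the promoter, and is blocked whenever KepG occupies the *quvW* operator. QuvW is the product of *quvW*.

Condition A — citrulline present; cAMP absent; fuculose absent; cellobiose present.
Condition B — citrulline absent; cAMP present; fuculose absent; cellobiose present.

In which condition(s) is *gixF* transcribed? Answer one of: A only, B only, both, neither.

Condition A:
Citrulline is present, so ElnC is active.
With repressor ElnC bound, *kepG* is not transcribed.
So KepG is not produced.
cAMP is absent, so QuvD is active.
No repressor is bound and QuvD is active, so *quvW* is transcribed.
So QuvW is produced and active.
Fuculose is absent, so SibP is inactive.
Cellobiose is present, so OrvD is inactive.
Required activator OrvD is absent, so *dulG* is not transcribed.
So DulG is not produced.
With no repressor bound, *nolD* is transcribed.
So NolD is produced and active.
With repressor QuvW bound, *gixF* is not transcribed.
→ *gixF* is OFF in A.
Condition B:
Citrulline is absent, so ElnC is inactive.
With no repressor bound, *kepG* is transcribed.
So KepG is produced and active.
cAMP is present, so QuvD is inactive.
With repressor KepG bound, *quvW* is not transcribed.
So QuvW is not produced.
Fuculose is absent, so SibP is inactive.
Cellobiose is present, so OrvD is inactive.
Required activator OrvD is absent, so *dulG* is not transcribed.
So DulG is not produced.
With no repressor bound, *nolD* is transcribed.
So NolD is produced and active.
No repressor is bound and NolD is active, so *gixF* is transcribed.
→ *gixF* is ON in B.

B only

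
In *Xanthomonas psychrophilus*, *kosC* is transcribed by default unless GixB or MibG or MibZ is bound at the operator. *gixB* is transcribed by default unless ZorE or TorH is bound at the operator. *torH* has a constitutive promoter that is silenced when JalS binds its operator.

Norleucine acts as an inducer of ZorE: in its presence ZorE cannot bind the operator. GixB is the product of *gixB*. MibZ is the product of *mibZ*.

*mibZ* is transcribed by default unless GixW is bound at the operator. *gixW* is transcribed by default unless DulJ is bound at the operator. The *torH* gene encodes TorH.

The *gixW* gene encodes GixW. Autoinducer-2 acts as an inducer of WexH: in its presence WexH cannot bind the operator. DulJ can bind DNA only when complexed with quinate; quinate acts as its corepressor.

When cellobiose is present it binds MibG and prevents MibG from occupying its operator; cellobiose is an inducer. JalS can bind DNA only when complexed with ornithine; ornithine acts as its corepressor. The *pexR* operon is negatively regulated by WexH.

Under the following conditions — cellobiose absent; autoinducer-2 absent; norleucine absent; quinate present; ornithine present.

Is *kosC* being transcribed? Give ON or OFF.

OFF

Norleucine is absent, so ZorE is active.
Ornithine is present, so JalS is active.
With repressor JalS bound, *torH* is not transcribed.
So TorH is not produced.
With repressor ZorE bound, *gixB* is not transcribed.
So GixB is not produced.
Cellobiose is absent, so MibG is active.
Quinate is present, so DulJ is active.
With repressor DulJ bound, *gixW* is not transcribed.
So GixW is not produced.
With no repressor bound, *mibZ* is transcribed.
So MibZ is produced and active.
With repressor MibG bound, *kosC* is not transcribed.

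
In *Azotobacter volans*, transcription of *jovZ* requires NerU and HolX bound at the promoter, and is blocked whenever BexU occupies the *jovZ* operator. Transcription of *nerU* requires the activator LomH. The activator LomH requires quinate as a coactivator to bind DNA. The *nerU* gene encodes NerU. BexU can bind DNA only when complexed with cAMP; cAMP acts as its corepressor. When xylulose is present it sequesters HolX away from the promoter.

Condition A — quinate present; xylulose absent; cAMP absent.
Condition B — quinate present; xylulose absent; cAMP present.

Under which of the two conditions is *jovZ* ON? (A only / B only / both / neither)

Condition A:
Quinate is present, so LomH is active.
No repressor is bound and LomH is active, so *nerU* is transcribed.
So NerU is produced and active.
Xylulose is absent, so HolX is active.
cAMP is absent, so BexU is inactive.
No repressor is bound and NerU and HolX are active, so *jovZ* is transcribed.
→ *jovZ* is ON in A.
Condition B:
Quinate is present, so LomH is active.
No repressor is bound and LomH is active, so *nerU* is transcribed.
So NerU is produced and active.
Xylulose is absent, so HolX is active.
cAMP is present, so BexU is active.
With repressor BexU bound, *jovZ* is not transcribed.
→ *jovZ* is OFF in B.

A only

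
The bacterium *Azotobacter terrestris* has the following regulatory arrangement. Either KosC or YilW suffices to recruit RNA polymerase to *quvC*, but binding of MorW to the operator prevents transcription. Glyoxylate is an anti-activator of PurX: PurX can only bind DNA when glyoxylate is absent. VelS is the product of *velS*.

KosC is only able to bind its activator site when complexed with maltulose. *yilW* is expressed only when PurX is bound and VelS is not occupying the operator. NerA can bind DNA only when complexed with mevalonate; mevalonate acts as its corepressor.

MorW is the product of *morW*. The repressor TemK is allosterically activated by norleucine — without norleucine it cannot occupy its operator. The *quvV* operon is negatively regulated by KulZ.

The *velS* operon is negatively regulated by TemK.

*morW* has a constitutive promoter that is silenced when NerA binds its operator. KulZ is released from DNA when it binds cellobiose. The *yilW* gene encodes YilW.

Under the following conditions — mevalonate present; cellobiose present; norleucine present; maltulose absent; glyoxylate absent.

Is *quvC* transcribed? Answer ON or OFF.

Maltulose is absent, so KosC is inactive.
Norleucine is present, so TemK is active.
With repressor TemK bound, *velS* is not transcribed.
So VelS is not produced.
Glyoxylate is absent, so PurX is active.
No repressor is bound and PurX is active, so *yilW* is transcribed.
So YilW is produced and active.
Mevalonate is present, so NerA is active.
With repressor NerA bound, *morW* is not transcribed.
So MorW is not produced.
Activator YilW is present, so *quvC* is transcribed.

ON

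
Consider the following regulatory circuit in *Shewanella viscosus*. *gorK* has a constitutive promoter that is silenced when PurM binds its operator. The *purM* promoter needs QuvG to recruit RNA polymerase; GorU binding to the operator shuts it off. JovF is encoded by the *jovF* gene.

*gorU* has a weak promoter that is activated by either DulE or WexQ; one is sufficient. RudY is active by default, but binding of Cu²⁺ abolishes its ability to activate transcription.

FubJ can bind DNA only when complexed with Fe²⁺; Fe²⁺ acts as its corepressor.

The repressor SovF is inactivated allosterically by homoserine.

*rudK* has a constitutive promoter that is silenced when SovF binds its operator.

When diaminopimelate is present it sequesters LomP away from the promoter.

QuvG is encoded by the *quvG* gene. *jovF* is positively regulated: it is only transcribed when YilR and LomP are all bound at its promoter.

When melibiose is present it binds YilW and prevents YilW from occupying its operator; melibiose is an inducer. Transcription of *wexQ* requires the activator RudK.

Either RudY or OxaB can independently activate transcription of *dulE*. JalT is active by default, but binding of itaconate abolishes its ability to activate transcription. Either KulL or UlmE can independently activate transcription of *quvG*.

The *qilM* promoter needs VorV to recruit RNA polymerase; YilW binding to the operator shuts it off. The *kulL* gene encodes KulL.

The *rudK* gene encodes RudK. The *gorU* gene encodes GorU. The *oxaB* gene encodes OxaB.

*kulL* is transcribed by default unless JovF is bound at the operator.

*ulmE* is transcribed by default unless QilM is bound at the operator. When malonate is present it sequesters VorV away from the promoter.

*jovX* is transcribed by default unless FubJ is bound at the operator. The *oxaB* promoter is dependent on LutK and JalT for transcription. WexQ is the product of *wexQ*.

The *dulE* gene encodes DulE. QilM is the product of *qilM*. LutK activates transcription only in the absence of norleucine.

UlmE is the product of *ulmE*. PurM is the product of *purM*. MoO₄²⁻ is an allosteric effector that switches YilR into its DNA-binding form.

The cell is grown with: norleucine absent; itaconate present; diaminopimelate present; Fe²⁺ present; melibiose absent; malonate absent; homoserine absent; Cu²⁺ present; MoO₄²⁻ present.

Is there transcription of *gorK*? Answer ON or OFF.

MoO₄²⁻ is present, so YilR is active.
Diaminopimelate is present, so LomP is inactive.
Required activator LomP is absent, so *jovF* is not transcribed.
So JovF is not produced.
With no repressor bound, *kulL* is transcribed.
So KulL is produced and active.
Malonate is absent, so VorV is active.
Melibiose is absent, so YilW is active.
With repressor YilW bound, *qilM* is not transcribed.
So QilM is not produced.
With no repressor bound, *ulmE* is transcribed.
So UlmE is produced and active.
Activator KulL is present, so *quvG* is transcribed.
So QuvG is produced and active.
Cu²⁺ is present, so RudY is inactive.
Norleucine is absent, so LutK is active.
Itaconate is present, so JalT is inactive.
Required activator JalT is absent, so *oxaB* is not transcribed.
So OxaB is not produced.
No activator is available at the *dulE* promoter, so *dulE* is not transcribed.
So DulE is not produced.
Homoserine is absent, so SovF is active.
With repressor SovF bound, *rudK* is not transcribed.
So RudK is not produced.
Required activator RudK is absent, so *wexQ* is not transcribed.
So WexQ is not produced.
No activator is available at the *gorU* promoter, so *gorU* is not transcribed.
So GorU is not produced.
No repressor is bound and QuvG is active, so *purM* is transcribed.
So PurM is produced and active.
With repressor PurM bound, *gorK* is not transcribed.

OFF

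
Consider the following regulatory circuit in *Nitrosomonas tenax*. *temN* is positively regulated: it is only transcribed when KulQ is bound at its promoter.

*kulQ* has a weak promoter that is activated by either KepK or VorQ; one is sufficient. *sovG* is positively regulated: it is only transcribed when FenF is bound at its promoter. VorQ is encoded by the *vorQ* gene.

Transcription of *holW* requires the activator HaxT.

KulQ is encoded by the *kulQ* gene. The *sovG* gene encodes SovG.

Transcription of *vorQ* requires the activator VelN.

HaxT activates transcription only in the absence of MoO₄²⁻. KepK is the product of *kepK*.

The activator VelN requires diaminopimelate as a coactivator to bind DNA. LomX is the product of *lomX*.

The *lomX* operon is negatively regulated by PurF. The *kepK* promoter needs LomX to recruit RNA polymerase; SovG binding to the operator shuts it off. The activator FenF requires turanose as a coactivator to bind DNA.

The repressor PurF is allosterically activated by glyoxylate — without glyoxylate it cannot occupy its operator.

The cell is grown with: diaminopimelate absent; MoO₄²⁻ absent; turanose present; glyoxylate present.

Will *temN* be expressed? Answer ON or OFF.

Glyoxylate is present, so PurF is active.
With repressor PurF bound, *lomX* is not transcribed.
So LomX is not produced.
Turanose is present, so FenF is active.
No repressor is bound and FenF is active, so *sovG* is transcribed.
So SovG is produced and active.
With repressor SovG bound, *kepK* is not transcribed.
So KepK is not produced.
Diaminopimelate is absent, so VelN is inactive.
Required activator VelN is absent, so *vorQ* is not transcribed.
So VorQ is not produced.
No activator is available at the *kulQ* promoter, so *kulQ* is not transcribed.
So KulQ is not produced.
Required activator KulQ is absent, so *temN* is not transcribed.

OFF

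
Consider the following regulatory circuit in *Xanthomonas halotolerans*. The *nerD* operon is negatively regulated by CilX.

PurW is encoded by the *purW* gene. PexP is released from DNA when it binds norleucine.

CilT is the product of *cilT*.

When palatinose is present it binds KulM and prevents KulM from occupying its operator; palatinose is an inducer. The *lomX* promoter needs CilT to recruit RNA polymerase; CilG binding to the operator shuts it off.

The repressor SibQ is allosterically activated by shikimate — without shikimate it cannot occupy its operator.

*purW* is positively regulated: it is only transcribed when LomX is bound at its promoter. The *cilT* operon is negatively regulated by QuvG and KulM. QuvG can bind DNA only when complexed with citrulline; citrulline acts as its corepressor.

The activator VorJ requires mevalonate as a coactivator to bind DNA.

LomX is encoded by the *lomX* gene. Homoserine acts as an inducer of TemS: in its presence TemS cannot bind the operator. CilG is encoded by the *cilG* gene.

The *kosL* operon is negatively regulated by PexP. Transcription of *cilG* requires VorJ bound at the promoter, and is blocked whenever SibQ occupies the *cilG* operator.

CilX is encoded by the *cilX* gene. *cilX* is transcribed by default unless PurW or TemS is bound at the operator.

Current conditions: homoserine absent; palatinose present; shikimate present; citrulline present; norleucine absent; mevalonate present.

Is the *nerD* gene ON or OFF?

Mevalonate is present, so VorJ is active.
Shikimate is present, so SibQ is active.
With repressor SibQ bound, *cilG* is not transcribed.
So CilG is not produced.
Citrulline is present, so QuvG is active.
Palatinose is present, so KulM is inactive.
With repressor QuvG bound, *cilT* is not transcribed.
So CilT is not produced.
Required activator CilT is absent, so *lomX* is not transcribed.
So LomX is not produced.
Required activator LomX is absent, so *purW* is not transcribed.
So PurW is not produced.
Homoserine is absent, so TemS is active.
With repressor TemS bound, *cilX* is not transcribed.
So CilX is not produced.
With no repressor bound, *nerD* is transcribed.

ON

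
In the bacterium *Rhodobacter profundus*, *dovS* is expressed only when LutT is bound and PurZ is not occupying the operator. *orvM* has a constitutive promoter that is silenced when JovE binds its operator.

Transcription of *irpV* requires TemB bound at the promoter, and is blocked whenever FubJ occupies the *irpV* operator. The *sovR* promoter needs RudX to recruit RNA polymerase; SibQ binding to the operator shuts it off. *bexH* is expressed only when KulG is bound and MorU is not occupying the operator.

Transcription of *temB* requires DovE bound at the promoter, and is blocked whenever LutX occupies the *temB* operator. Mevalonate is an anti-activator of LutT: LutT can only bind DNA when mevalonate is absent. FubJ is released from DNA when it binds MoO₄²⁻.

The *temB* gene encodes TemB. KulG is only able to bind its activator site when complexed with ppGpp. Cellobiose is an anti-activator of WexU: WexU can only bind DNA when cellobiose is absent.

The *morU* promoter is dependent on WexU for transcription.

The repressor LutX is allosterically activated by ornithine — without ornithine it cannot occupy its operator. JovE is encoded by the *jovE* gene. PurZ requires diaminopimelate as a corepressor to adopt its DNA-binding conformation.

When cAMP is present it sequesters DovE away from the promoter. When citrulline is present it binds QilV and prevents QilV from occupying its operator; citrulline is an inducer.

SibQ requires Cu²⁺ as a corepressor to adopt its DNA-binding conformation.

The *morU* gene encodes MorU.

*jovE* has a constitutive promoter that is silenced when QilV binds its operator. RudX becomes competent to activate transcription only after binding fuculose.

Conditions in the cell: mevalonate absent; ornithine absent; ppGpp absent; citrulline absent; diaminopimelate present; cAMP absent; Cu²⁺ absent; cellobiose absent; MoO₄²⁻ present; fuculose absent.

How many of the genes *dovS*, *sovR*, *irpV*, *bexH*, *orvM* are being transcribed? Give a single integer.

Mevalonate is absent, so LutT is active.
Diaminopimelate is present, so PurZ is active.
With repressor PurZ bound, *dovS* is not transcribed.
→ *dovS* is OFF.
Fuculose is absent, so RudX is inactive.
Cu²⁺ is absent, so SibQ is inactive.
Required activator RudX is absent, so *sovR* is not transcribed.
→ *sovR* is OFF.
MoO₄²⁻ is present, so FubJ is inactive.
cAMP is absent, so DovE is active.
Ornithine is absent, so LutX is inactive.
No repressor is bound and DovE is active, so *temB* is transcribed.
So TemB is produced and active.
No repressor is bound and TemB is active, so *irpV* is transcribed.
→ *irpV* is ON.
ppGpp is absent, so KulG is inactive.
Cellobiose is absent, so WexU is active.
No repressor is bound and WexU is active, so *morU* is transcribed.
So MorU is produced and active.
With repressor MorU bound, *bexH* is not transcribed.
→ *bexH* is OFF.
Citrulline is absent, so QilV is active.
With repressor QilV bound, *jovE* is not transcribed.
So JovE is not produced.
With no repressor bound, *orvM* is transcribed.
→ *orvM* is ON.
2 of the 5 genes are transcribed.

2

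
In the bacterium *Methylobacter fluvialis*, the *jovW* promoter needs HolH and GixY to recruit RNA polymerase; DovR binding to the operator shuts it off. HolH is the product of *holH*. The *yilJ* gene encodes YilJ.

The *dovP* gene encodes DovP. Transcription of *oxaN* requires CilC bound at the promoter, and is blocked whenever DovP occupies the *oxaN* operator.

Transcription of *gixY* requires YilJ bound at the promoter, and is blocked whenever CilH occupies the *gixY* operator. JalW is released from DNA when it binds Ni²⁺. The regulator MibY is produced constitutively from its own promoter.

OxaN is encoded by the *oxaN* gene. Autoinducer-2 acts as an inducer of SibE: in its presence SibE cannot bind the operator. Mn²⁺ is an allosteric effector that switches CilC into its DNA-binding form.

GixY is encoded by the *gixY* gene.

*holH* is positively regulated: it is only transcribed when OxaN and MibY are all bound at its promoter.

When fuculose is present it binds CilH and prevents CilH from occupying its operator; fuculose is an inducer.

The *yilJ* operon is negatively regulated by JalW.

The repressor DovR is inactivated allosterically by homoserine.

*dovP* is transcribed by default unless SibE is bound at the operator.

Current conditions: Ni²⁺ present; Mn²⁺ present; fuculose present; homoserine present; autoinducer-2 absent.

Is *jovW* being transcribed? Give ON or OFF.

Homoserine is present, so DovR is inactive.
Mn²⁺ is present, so CilC is active.
Autoinducer-2 is absent, so SibE is active.
With repressor SibE bound, *dovP* is not transcribed.
So DovP is not produced.
No repressor is bound and CilC is active, so *oxaN* is transcribed.
So OxaN is produced and active.
MibY is produced constitutively and is active.
No repressor is bound and OxaN and MibY are active, so *holH* is transcribed.
So HolH is produced and active.
Ni²⁺ is present, so JalW is inactive.
With no repressor bound, *yilJ* is transcribed.
So YilJ is produced and active.
Fuculose is present, so CilH is inactive.
No repressor is bound and YilJ is active, so *gixY* is transcribed.
So GixY is produced and active.
No repressor is bound and HolH and GixY are active, so *jovW* is transcribed.

ON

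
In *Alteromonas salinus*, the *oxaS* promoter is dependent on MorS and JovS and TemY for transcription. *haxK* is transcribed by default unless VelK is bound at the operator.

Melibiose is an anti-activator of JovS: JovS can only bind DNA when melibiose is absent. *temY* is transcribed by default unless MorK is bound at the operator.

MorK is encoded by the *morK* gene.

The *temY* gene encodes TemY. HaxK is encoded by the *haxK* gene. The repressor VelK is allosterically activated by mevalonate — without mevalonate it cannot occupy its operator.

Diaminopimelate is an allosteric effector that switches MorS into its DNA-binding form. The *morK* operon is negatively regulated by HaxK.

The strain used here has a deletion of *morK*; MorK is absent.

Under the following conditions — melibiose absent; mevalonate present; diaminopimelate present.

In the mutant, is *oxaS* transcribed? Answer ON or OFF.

ON

Diaminopimelate is present, so MorS is active.
Melibiose is absent, so JovS is active.
MorK is non-functional in this strain, so it has no effect.
With no repressor bound, *temY* is transcribed.
So TemY is produced and active.
No repressor is bound and MorS and JovS and TemY are active, so *oxaS* is transcribed.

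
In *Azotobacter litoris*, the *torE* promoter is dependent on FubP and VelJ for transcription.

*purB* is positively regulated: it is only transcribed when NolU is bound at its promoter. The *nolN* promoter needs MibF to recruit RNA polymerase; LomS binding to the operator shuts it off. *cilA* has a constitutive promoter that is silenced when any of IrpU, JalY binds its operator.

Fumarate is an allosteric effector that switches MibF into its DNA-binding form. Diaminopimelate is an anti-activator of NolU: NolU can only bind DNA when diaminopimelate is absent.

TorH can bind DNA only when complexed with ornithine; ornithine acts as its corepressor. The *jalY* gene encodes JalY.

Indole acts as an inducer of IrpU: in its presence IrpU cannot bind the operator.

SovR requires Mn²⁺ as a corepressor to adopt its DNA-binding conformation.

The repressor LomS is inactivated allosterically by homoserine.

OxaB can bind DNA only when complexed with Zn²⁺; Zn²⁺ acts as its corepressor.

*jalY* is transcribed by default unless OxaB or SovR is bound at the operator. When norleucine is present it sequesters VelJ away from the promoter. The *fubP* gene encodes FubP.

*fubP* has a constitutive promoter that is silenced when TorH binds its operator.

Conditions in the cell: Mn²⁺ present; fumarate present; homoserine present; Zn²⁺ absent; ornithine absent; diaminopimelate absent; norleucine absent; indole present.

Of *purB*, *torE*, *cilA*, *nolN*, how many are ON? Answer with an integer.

4

Diaminopimelate is absent, so NolU is active.
No repressor is bound and NolU is active, so *purB* is transcribed.
→ *purB* is ON.
Ornithine is absent, so TorH is inactive.
With no repressor bound, *fubP* is transcribed.
So FubP is produced and active.
Norleucine is absent, so VelJ is active.
No repressor is bound and FubP and VelJ are active, so *torE* is transcribed.
→ *torE* is ON.
Indole is present, so IrpU is inactive.
Zn²⁺ is absent, so OxaB is inactive.
Mn²⁺ is present, so SovR is active.
With repressor SovR bound, *jalY* is not transcribed.
So JalY is not produced.
With no repressor bound, *cilA* is transcribed.
→ *cilA* is ON.
Fumarate is present, so MibF is active.
Homoserine is present, so LomS is inactive.
No repressor is bound and MibF is active, so *nolN* is transcribed.
→ *nolN* is ON.
4 of the 4 genes are transcribed.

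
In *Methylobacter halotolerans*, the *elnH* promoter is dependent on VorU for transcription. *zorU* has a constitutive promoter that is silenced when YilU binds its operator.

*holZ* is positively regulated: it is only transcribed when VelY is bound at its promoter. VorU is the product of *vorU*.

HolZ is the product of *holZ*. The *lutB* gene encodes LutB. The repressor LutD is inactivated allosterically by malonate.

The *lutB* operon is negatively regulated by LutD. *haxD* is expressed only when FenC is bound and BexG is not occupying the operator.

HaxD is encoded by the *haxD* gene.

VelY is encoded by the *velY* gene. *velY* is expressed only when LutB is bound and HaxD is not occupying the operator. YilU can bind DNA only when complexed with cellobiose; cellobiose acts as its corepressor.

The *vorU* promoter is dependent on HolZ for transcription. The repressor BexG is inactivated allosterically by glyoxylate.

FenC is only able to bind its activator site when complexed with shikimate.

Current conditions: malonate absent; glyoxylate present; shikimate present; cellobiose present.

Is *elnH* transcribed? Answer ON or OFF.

OFF

Malonate is absent, so LutD is active.
With repressor LutD bound, *lutB* is not transcribed.
So LutB is not produced.
Shikimate is present, so FenC is active.
Glyoxylate is present, so BexG is inactive.
No repressor is bound and FenC is active, so *haxD* is transcribed.
So HaxD is produced and active.
With repressor HaxD bound, *velY* is not transcribed.
So VelY is not produced.
Required activator VelY is absent, so *holZ* is not transcribed.
So HolZ is not produced.
Required activator HolZ is absent, so *vorU* is not transcribed.
So VorU is not produced.
Required activator VorU is absent, so *elnH* is not transcribed.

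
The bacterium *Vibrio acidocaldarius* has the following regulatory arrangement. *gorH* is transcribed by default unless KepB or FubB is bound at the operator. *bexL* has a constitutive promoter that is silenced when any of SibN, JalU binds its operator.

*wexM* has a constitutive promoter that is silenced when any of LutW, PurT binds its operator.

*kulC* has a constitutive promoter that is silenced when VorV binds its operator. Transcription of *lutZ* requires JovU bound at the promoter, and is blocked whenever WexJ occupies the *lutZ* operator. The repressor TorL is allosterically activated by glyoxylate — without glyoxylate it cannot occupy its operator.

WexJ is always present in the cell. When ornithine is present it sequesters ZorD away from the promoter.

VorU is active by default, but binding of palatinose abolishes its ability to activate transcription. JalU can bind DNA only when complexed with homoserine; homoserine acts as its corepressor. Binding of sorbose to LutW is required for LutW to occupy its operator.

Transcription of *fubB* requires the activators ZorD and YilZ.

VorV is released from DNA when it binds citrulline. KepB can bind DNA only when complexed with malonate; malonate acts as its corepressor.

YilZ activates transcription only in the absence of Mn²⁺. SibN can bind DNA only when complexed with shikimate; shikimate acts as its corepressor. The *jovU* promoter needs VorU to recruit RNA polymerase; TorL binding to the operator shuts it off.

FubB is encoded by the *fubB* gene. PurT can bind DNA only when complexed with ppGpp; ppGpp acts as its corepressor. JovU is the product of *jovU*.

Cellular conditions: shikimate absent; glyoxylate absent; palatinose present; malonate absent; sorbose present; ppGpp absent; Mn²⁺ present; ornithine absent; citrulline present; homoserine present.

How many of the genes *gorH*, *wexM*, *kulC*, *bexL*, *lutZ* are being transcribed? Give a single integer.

2

Malonate is absent, so KepB is inactive.
Ornithine is absent, so ZorD is active.
Mn²⁺ is present, so YilZ is inactive.
Required activator YilZ is absent, so *fubB* is not transcribed.
So FubB is not produced.
With no repressor bound, *gorH* is transcribed.
→ *gorH* is ON.
Sorbose is present, so LutW is active.
ppGpp is absent, so PurT is inactive.
With repressor LutW bound, *wexM* is not transcribed.
→ *wexM* is OFF.
Citrulline is present, so VorV is inactive.
With no repressor bound, *kulC* is transcribed.
→ *kulC* is ON.
Shikimate is absent, so SibN is inactive.
Homoserine is present, so JalU is active.
With repressor JalU bound, *bexL* is not transcribed.
→ *bexL* is OFF.
WexJ is produced constitutively and is active.
Palatinose is present, so VorU is inactive.
Glyoxylate is absent, so TorL is inactive.
Required activator VorU is absent, so *jovU* is not transcribed.
So JovU is not produced.
With repressor WexJ bound, *lutZ* is not transcribed.
→ *lutZ* is OFF.
2 of the 5 genes are transcribed.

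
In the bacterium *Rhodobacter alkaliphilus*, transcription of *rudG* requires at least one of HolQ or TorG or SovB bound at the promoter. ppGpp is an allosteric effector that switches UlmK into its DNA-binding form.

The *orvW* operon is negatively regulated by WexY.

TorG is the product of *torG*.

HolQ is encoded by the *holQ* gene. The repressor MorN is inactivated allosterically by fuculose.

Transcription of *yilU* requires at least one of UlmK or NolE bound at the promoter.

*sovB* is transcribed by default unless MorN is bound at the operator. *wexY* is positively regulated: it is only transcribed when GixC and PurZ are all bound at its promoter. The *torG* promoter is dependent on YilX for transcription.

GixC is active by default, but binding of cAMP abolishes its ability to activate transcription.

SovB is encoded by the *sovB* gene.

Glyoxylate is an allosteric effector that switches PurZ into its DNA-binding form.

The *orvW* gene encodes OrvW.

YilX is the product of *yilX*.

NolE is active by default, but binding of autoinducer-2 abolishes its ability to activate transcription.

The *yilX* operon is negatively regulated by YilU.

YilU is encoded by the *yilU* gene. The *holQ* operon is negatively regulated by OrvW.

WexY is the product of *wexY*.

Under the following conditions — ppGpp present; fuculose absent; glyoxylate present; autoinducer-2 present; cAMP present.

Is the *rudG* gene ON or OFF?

cAMP is present, so GixC is inactive.
Glyoxylate is present, so PurZ is active.
Required activator GixC is absent, so *wexY* is not transcribed.
So WexY is not produced.
With no repressor bound, *orvW* is transcribed.
So OrvW is produced and active.
With repressor OrvW bound, *holQ* is not transcribed.
So HolQ is not produced.
ppGpp is present, so UlmK is active.
Autoinducer-2 is present, so NolE is inactive.
Activator UlmK is present, so *yilU* is transcribed.
So YilU is produced and active.
With repressor YilU bound, *yilX* is not transcribed.
So YilX is not produced.
Required activator YilX is absent, so *torG* is not transcribed.
So TorG is not produced.
Fuculose is absent, so MorN is active.
With repressor MorN bound, *sovB* is not transcribed.
So SovB is not produced.
No activator is available at the *rudG* promoter, so *rudG* is not transcribed.

OFF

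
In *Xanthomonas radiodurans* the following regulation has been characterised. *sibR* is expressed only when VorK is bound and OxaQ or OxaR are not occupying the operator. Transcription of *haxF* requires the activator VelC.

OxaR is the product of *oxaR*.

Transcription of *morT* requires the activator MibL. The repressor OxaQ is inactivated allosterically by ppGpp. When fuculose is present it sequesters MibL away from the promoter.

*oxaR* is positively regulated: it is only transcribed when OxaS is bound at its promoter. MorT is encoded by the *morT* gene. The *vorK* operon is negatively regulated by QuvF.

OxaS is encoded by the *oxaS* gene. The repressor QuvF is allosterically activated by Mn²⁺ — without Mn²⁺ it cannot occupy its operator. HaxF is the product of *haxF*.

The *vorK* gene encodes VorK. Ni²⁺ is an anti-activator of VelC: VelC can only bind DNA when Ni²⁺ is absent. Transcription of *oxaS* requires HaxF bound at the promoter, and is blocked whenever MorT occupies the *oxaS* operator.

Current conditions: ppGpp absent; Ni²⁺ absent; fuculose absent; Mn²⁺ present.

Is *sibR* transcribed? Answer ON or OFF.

OFF

ppGpp is absent, so OxaQ is active.
Mn²⁺ is present, so QuvF is active.
With repressor QuvF bound, *vorK* is not transcribed.
So VorK is not produced.
Ni²⁺ is absent, so VelC is active.
No repressor is bound and VelC is active, so *haxF* is transcribed.
So HaxF is produced and active.
Fuculose is absent, so MibL is active.
No repressor is bound and MibL is active, so *morT* is transcribed.
So MorT is produced and active.
With repressor MorT bound, *oxaS* is not transcribed.
So OxaS is not produced.
Required activator OxaS is absent, so *oxaR* is not transcribed.
So OxaR is not produced.
With repressor OxaQ bound, *sibR* is not transcribed.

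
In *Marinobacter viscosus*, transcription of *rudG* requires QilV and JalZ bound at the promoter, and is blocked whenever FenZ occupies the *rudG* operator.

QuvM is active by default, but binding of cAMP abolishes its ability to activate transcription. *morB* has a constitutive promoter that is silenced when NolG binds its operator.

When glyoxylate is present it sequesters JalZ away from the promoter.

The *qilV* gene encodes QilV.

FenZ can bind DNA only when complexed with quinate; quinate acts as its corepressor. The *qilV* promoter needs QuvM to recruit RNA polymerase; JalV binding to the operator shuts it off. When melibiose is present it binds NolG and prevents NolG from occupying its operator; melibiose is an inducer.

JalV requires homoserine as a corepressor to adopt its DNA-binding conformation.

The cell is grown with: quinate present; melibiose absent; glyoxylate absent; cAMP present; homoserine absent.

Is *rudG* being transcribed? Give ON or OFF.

OFF

Homoserine is absent, so JalV is inactive.
cAMP is present, so QuvM is inactive.
Required activator QuvM is absent, so *qilV* is not transcribed.
So QilV is not produced.
Quinate is present, so FenZ is active.
Glyoxylate is absent, so JalZ is active.
With repressor FenZ bound, *rudG* is not transcribed.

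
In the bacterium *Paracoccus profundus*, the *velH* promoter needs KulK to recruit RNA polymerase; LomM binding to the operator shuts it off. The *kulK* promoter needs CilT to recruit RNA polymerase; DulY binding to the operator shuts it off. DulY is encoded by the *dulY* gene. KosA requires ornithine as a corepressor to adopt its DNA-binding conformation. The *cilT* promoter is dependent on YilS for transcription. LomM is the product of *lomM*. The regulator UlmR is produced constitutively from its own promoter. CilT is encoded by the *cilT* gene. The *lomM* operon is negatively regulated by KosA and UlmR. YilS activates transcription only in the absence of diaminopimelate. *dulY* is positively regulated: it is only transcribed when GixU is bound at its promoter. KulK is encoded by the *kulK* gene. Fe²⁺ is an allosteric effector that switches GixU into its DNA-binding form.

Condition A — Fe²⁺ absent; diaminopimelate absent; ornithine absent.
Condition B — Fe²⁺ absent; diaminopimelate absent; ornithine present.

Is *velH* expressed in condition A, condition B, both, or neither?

Condition A:
Fe²⁺ is absent, so GixU is inactive.
Required activator GixU is absent, so *dulY* is not transcribed.
So DulY is not produced.
Diaminopimelate is absent, so YilS is active.
No repressor is bound and YilS is active, so *cilT* is transcribed.
So CilT is produced and active.
No repressor is bound and CilT is active, so *kulK* is transcribed.
So KulK is produced and active.
Ornithine is absent, so KosA is inactive.
UlmR is produced constitutively and is active.
With repressor UlmR bound, *lomM* is not transcribed.
So LomM is not produced.
No repressor is bound and KulK is active, so *velH* is transcribed.
→ *velH* is ON in A.
Condition B:
Fe²⁺ is absent, so GixU is inactive.
Required activator GixU is absent, so *dulY* is not transcribed.
So DulY is not produced.
Diaminopimelate is absent, so YilS is active.
No repressor is bound and YilS is active, so *cilT* is transcribed.
So CilT is produced and active.
No repressor is bound and CilT is active, so *kulK* is transcribed.
So KulK is produced and active.
Ornithine is present, so KosA is active.
UlmR is produced constitutively and is active.
With repressor KosA bound, *lomM* is not transcribed.
So LomM is not produced.
No repressor is bound and KulK is active, so *velH* is transcribed.
→ *velH* is ON in B.

both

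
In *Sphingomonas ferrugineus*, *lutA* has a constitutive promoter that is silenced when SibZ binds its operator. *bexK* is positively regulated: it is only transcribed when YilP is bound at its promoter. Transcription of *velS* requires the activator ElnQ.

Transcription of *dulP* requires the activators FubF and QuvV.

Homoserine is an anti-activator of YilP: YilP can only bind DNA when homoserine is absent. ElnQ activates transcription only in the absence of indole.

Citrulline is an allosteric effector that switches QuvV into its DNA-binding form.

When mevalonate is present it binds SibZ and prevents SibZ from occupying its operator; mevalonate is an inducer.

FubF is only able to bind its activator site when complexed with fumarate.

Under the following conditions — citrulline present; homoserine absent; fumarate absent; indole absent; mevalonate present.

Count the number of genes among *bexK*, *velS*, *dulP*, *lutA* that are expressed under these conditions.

3

Homoserine is absent, so YilP is active.
No repressor is bound and YilP is active, so *bexK* is transcribed.
→ *bexK* is ON.
Indole is absent, so ElnQ is active.
No repressor is bound and ElnQ is active, so *velS* is transcribed.
→ *velS* is ON.
Fumarate is absent, so FubF is inactive.
Citrulline is present, so QuvV is active.
Required activator FubF is absent, so *dulP* is not transcribed.
→ *dulP* is OFF.
Mevalonate is present, so SibZ is inactive.
With no repressor bound, *lutA* is transcribed.
→ *lutA* is ON.
3 of the 4 genes are transcribed.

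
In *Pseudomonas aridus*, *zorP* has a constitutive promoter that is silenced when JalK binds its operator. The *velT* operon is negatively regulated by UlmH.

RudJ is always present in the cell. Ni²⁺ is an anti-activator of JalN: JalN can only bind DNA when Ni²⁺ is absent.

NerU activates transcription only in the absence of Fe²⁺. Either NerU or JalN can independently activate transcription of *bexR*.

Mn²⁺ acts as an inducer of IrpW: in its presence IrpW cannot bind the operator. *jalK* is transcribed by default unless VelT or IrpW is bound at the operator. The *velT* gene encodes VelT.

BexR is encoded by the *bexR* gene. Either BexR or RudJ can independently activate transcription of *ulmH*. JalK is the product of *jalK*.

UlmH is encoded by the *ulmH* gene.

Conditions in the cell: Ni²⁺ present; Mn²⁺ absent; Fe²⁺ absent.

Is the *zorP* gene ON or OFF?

Fe²⁺ is absent, so NerU is active.
Ni²⁺ is present, so JalN is inactive.
Activator NerU is present, so *bexR* is transcribed.
So BexR is produced and active.
RudJ is produced constitutively and is active.
Activator BexR is present, so *ulmH* is transcribed.
So UlmH is produced and active.
With repressor UlmH bound, *velT* is not transcribed.
So VelT is not produced.
Mn²⁺ is absent, so IrpW is active.
With repressor IrpW bound, *jalK* is not transcribed.
So JalK is not produced.
With no repressor bound, *zorP* is transcribed.

ON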